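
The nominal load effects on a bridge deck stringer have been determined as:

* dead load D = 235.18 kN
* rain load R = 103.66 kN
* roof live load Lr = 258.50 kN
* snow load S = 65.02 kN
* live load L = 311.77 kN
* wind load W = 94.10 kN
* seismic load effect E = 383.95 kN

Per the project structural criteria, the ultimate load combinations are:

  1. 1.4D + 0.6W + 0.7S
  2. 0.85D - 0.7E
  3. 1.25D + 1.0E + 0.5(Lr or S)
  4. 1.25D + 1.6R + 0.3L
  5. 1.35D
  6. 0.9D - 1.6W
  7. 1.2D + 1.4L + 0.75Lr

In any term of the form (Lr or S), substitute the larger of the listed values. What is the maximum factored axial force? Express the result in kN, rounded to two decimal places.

(Lr or S) → Lr = 258.50 kN.
1. 1.4(235.18) + 0.6(94.10) + 0.7(65.02) = 431.23
2. 0.85(235.18) - 0.7(383.95) = -68.86
3. 1.25(235.18) + 1.0(383.95) + 0.5(258.50) = 807.18
4. 1.25(235.18) + 1.6(103.66) + 0.3(311.77) = 553.36
5. 1.35(235.18) = 317.49
6. 0.9(235.18) - 1.6(94.10) = 61.10
7. 1.2(235.18) + 1.4(311.77) + 0.75(258.50) = 912.57
Combination 7 governs: N_u = 912.57 kN.

912.57 kN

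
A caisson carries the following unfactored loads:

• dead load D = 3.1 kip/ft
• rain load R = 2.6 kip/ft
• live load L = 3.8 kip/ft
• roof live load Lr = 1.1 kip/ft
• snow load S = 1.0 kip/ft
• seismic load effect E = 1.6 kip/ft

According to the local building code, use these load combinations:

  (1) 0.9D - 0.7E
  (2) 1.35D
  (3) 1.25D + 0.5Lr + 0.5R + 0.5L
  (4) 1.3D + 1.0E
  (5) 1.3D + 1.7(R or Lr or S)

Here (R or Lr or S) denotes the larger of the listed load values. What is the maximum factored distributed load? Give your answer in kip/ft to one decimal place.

(R or Lr or S) → R = 2.6 kip/ft.
(1) 0.9(3.1) - 0.7(1.6) = 1.7
(2) 1.35(3.1) = 4.2
(3) 1.25(3.1) + 0.5(1.1) + 0.5(2.6) + 0.5(3.8) = 7.6
(4) 1.3(3.1) + 1.0(1.6) = 5.6
(5) 1.3(3.1) + 1.7(2.6) = 8.5
Maximum is from combination 5.

8.5 kip/ft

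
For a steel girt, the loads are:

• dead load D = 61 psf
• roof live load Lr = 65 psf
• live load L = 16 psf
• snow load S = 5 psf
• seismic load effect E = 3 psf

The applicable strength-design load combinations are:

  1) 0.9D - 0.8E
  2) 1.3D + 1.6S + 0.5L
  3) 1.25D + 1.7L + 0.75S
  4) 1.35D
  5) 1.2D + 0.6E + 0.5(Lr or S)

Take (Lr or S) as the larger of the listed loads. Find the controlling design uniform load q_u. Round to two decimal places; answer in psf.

107.50 psf

(Lr or S) → Lr = 65 psf.
1) 0.9(61) - 0.8(3) = 52.50
2) 1.3(61) + 1.6(5) + 0.5(16) = 95.30
3) 1.25(61) + 1.7(16) + 0.75(5) = 107.20
4) 1.35(61) = 82.35
5) 1.2(61) + 0.6(3) + 0.5(65) = 107.50
The controlling combination is 5, giving 107.50 psf.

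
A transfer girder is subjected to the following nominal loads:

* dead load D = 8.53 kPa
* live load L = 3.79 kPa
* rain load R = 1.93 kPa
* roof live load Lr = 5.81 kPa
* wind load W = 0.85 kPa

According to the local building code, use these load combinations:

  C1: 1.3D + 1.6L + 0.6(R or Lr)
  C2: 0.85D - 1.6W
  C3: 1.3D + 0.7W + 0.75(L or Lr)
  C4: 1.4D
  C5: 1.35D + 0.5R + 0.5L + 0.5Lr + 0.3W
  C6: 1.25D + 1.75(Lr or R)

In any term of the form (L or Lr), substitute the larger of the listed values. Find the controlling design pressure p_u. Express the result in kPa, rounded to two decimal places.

20.83 kPa

(R or Lr) → Lr = 5.81 kPa; (L or Lr) → Lr = 5.81 kPa; (Lr or R) → Lr = 5.81 kPa.
C1: 1.3(8.53) + 1.6(3.79) + 0.6(5.81) = 11.09 + 6.06 + 3.49 = 20.64
C2: 0.85(8.53) - 1.6(0.85) = 7.25 - 1.36 = 5.89
C3: 1.3(8.53) + 0.7(0.85) + 0.75(5.81) = 16.04
C4: 1.4(8.53) = 11.94
C5: 1.35(8.53) + 0.5(1.93) + 0.5(3.79) + 0.5(5.81) + 0.3(0.85) = 17.54
C6: 1.25(8.53) + 1.75(5.81) = 10.66 + 10.17 = 20.83
Combination 6 governs: p_u = 20.83 kPa.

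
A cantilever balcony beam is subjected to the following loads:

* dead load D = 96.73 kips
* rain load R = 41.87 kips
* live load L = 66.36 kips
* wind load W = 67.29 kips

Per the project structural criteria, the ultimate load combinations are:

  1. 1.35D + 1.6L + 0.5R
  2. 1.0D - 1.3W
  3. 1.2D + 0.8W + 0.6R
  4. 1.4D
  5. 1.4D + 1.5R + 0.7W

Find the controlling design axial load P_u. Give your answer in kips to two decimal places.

1. 1.35(96.73) + 1.6(66.36) + 0.5(41.87) = 257.70
2. 1.0(96.73) - 1.3(67.29) = 96.73 - 87.48 = 9.25
3. 1.2(96.73) + 0.8(67.29) + 0.6(41.87) = 116.08 + 53.83 + 25.12 = 195.03
4. 1.4(96.73) = 135.42
5. 1.4(96.73) + 1.5(41.87) + 0.7(67.29) = 135.42 + 62.81 + 47.10 = 245.33
Combination 1 governs: P_u = 257.70 kips.

257.70 kips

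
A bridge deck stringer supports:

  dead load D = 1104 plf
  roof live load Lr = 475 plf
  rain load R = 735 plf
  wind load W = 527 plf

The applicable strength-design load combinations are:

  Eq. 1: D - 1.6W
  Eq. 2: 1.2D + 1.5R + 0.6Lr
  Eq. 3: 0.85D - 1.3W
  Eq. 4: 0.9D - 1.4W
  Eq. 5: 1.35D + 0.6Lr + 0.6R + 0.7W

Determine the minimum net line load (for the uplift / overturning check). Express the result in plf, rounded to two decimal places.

253.30 plf

Eq. 1: 1.0(1104) - 1.6(527) = 1104.00 - 843.20 = 260.80
Eq. 2: 1.2(1104) + 1.5(735) + 0.6(475) = 1324.80 + 1102.50 + 285.00 = 2712.30
Eq. 3: 0.85(1104) - 1.3(527) = 938.40 - 685.10 = 253.30
Eq. 4: 0.9(1104) - 1.4(527) = 993.60 - 737.80 = 255.80
Eq. 5: 1.35(1104) + 0.6(475) + 0.6(735) + 0.7(527) = 1490.40 + 285.00 + 441.00 + 368.90 = 2585.30
Combination 3 gives the minimum: 253.30 plf.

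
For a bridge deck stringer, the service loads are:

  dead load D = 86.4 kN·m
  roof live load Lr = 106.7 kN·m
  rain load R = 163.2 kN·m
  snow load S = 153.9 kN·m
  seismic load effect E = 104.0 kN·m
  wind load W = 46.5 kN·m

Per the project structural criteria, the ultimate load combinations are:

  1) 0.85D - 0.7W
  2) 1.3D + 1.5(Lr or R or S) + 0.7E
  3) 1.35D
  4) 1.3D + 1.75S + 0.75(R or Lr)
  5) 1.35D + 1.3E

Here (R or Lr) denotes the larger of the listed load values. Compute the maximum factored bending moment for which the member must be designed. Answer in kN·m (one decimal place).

504.0 kN·m

(Lr or R or S) → R = 163.2 kN·m; (R or Lr) → R = 163.2 kN·m.
1) 0.85(86.4) - 0.7(46.5) = 40.9
2) 1.3(86.4) + 1.5(163.2) + 0.7(104.0) = 429.9
3) 1.35(86.4) = 116.6
4) 1.3(86.4) + 1.75(153.9) + 0.75(163.2) = 504.0
5) 1.35(86.4) + 1.3(104.0) = 251.8
The controlling combination is 4, giving 504.0 kN·m.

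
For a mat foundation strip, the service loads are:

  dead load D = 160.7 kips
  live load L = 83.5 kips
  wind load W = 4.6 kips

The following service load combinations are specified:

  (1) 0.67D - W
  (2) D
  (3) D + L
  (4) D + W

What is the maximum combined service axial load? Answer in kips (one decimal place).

244.2 kips

(1) 0.67(160.7) - 1.0(4.6) = 107.7 - 4.6 = 103.1
(2) 1.0(160.7) = 160.7
(3) 1.0(160.7) + 1.0(83.5) = 160.7 + 83.5 = 244.2
(4) 1.0(160.7) + 1.0(4.6) = 160.7 + 4.6 = 165.3
Maximum is from combination 3.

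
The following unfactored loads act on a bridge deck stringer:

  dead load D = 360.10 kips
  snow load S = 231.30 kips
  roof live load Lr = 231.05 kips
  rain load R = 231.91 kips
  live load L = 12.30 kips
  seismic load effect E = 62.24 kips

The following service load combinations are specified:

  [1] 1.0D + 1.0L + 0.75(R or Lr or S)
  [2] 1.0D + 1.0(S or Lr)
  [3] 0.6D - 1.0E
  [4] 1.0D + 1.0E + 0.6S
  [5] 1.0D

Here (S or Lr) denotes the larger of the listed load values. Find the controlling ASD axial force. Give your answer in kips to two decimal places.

591.40 kips

(R or Lr or S) → R = 231.91 kips; (S or Lr) → S = 231.30 kips.
[1] 1.0(360.10) + 1.0(12.30) + 0.75(231.91) = 360.10 + 12.30 + 173.93 = 546.33
[2] 1.0(360.10) + 1.0(231.30) = 360.10 + 231.30 = 591.40
[3] 0.6(360.10) - 1.0(62.24) = 216.06 - 62.24 = 153.82
[4] 1.0(360.10) + 1.0(62.24) + 0.6(231.30) = 360.10 + 62.24 + 138.78 = 561.12
[5] 1.0(360.10) = 360.10
The controlling combination is 2, giving 591.40 kips.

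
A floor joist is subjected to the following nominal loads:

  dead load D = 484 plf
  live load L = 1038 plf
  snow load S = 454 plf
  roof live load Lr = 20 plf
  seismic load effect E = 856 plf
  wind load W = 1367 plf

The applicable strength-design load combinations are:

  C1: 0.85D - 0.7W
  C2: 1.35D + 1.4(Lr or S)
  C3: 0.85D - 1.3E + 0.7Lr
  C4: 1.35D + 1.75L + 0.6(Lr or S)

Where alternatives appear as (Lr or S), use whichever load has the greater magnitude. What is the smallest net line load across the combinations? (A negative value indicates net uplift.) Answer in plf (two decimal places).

(Lr or S) → S = 454 plf.
C1: 0.85(484) - 0.7(1367) = 411.40 - 956.90 = -545.50
C2: 1.35(484) + 1.4(454) = 653.40 + 635.60 = 1289.00
C3: 0.85(484) - 1.3(856) + 0.7(20) = 411.40 - 1112.80 + 14.00 = -687.40
C4: 1.35(484) + 1.75(1038) + 0.6(454) = 653.40 + 1816.50 + 272.40 = 2742.30
Combination 3 gives the minimum: -687.40 plf.

-687.40 plf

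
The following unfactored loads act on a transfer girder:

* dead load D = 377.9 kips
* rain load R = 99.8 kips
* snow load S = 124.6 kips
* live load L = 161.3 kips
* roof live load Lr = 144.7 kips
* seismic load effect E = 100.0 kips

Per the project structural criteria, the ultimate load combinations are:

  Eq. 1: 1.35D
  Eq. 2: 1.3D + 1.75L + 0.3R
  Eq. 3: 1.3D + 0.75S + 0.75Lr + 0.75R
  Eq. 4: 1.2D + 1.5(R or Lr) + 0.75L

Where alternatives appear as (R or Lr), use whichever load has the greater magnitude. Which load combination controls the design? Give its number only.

Combination 2

(R or Lr) → Lr = 144.7 kips.
Eq. 1: 1.35(377.9) = 510.17
Eq. 2: 1.3(377.9) + 1.75(161.3) + 0.3(99.8) = 491.27 + 282.28 + 29.94 = 803.49
Eq. 3: 1.3(377.9) + 0.75(124.6) + 0.75(144.7) + 0.75(99.8) = 491.27 + 93.45 + 108.53 + 74.85 = 768.10
Eq. 4: 1.2(377.9) + 1.5(144.7) + 0.75(161.3) = 453.48 + 217.05 + 120.98 = 791.51
The largest value is 803.49 kips from combination 2.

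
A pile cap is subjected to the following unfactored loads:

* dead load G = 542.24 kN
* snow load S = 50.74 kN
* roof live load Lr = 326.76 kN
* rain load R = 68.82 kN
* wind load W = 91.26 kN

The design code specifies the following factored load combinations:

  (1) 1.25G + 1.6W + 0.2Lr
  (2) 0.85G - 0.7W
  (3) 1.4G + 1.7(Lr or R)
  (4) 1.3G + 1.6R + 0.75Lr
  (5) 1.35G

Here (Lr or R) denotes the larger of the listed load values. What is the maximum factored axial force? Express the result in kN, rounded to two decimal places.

(Lr or R) → Lr = 326.76 kN.
(1) 1.25(542.24) + 1.6(91.26) + 0.2(326.76) = 889.17
(2) 0.85(542.24) - 0.7(91.26) = 397.02
(3) 1.4(542.24) + 1.7(326.76) = 1314.63
(4) 1.3(542.24) + 1.6(68.82) + 0.75(326.76) = 1060.09
(5) 1.35(542.24) = 732.02
Combination 3 governs: N_u = 1314.63 kN.

1314.63 kN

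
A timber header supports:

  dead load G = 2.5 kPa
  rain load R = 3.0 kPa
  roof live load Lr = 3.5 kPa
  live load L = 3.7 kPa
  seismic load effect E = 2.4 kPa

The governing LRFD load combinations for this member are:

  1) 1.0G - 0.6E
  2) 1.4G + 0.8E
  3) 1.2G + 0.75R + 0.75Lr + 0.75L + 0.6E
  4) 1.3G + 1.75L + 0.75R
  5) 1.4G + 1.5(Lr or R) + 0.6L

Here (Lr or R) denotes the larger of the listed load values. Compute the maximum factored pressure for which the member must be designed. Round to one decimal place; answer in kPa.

12.1 kPa

(Lr or R) → Lr = 3.5 kPa.
1) 1.0(2.5) - 0.6(2.4) = 1.1
2) 1.4(2.5) + 0.8(2.4) = 5.4
3) 1.2(2.5) + 0.75(3.0) + 0.75(3.5) + 0.75(3.7) + 0.6(2.4) = 12.1
4) 1.3(2.5) + 1.75(3.7) + 0.75(3.0) = 12.0
5) 1.4(2.5) + 1.5(3.5) + 0.6(3.7) = 11.0
Combination 3 governs: p_u = 12.1 kPa.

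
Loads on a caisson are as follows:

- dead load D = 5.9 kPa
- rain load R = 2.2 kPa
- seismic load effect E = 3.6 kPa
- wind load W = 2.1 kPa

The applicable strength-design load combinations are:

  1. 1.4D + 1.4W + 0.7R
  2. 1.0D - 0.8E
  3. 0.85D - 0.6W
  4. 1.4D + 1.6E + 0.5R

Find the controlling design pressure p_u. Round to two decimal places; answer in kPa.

15.12 kPa

1. 1.4(5.9) + 1.4(2.1) + 0.7(2.2) = 8.26 + 2.94 + 1.54 = 12.74
2. 1.0(5.9) - 0.8(3.6) = 5.90 - 2.88 = 3.02
3. 0.85(5.9) - 0.6(2.1) = 5.02 - 1.26 = 3.76
4. 1.4(5.9) + 1.6(3.6) + 0.5(2.2) = 8.26 + 5.76 + 1.10 = 15.12
Combination 4 governs: p_u = 15.12 kPa.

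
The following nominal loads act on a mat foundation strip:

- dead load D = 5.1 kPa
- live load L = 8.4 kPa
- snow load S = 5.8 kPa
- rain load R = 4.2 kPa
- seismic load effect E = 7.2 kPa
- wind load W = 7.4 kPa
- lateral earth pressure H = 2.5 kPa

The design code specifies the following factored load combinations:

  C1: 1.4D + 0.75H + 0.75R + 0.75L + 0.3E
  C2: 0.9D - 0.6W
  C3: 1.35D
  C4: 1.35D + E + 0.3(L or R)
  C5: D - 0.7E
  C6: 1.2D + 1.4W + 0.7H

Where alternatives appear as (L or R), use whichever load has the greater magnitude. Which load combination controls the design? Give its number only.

Combination 1

(L or R) → L = 8.4 kPa.
C1: 1.4(5.1) + 0.75(2.5) + 0.75(4.2) + 0.75(8.4) + 0.3(7.2) = 7.14 + 1.88 + 3.15 + 6.30 + 2.16 = 20.63
C2: 0.9(5.1) - 0.6(7.4) = 4.59 - 4.44 = 0.15
C3: 1.35(5.1) = 6.89
C4: 1.35(5.1) + 1.0(7.2) + 0.3(8.4) = 6.89 + 7.20 + 2.52 = 16.61
C5: 1.0(5.1) - 0.7(7.2) = 5.10 - 5.04 = 0.06
C6: 1.2(5.1) + 1.4(7.4) + 0.7(2.5) = 6.12 + 10.36 + 1.75 = 18.23
The largest value is 20.63 kPa from combination 1.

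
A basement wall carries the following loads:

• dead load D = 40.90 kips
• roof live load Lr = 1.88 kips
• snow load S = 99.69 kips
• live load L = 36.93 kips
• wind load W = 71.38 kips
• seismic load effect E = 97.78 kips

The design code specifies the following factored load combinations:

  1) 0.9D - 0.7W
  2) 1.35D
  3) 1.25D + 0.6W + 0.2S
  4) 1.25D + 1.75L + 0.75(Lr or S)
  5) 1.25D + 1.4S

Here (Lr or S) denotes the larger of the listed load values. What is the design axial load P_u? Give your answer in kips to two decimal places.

190.69 kips

(Lr or S) → S = 99.69 kips.
1) 0.9(40.90) - 0.7(71.38) = 36.81 - 49.97 = -13.16
2) 1.35(40.90) = 55.22
3) 1.25(40.90) + 0.6(71.38) + 0.2(99.69) = 113.89
4) 1.25(40.90) + 1.75(36.93) + 0.75(99.69) = 190.52
5) 1.25(40.90) + 1.4(99.69) = 190.69
The controlling combination is 5, giving 190.69 kips.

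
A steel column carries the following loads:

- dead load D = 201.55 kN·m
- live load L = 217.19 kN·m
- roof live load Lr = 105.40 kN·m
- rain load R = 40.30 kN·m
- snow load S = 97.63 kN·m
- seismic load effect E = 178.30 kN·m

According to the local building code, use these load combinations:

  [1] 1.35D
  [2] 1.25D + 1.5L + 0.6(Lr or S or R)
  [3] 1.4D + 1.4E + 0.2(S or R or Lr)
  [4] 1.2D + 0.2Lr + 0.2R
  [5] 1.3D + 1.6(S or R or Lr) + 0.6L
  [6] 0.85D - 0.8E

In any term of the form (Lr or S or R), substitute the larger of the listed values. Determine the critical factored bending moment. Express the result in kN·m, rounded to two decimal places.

(Lr or S or R) → Lr = 105.40 kN·m; (S or R or Lr) → Lr = 105.40 kN·m.
[1] 1.35(201.55) = 272.09
[2] 1.25(201.55) + 1.5(217.19) + 0.6(105.40) = 640.96
[3] 1.4(201.55) + 1.4(178.30) + 0.2(105.40) = 282.17 + 249.62 + 21.08 = 552.87
[4] 1.2(201.55) + 0.2(105.40) + 0.2(40.30) = 241.86 + 21.08 + 8.06 = 271.00
[5] 1.3(201.55) + 1.6(105.40) + 0.6(217.19) = 262.02 + 168.64 + 130.31 = 560.97
[6] 0.85(201.55) - 0.8(178.30) = 171.32 - 142.64 = 28.68
Maximum is from combination 2.

640.96 kN·m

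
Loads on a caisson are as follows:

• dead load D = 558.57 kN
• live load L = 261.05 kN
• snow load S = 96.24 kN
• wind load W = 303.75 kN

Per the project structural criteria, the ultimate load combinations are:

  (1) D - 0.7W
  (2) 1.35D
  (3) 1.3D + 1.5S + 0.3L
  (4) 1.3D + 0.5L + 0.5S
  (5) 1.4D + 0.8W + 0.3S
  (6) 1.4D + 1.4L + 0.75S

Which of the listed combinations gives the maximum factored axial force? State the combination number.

Combination 6

(1) 1.0(558.57) - 0.7(303.75) = 345.95
(2) 1.35(558.57) = 754.07
(3) 1.3(558.57) + 1.5(96.24) + 0.3(261.05) = 726.14 + 144.36 + 78.32 = 948.82
(4) 1.3(558.57) + 0.5(261.05) + 0.5(96.24) = 726.14 + 130.53 + 48.12 = 904.79
(5) 1.4(558.57) + 0.8(303.75) + 0.3(96.24) = 782.00 + 243.00 + 28.87 = 1053.87
(6) 1.4(558.57) + 1.4(261.05) + 0.75(96.24) = 782.00 + 365.47 + 72.18 = 1219.65
The largest value is 1219.65 kN from combination 6.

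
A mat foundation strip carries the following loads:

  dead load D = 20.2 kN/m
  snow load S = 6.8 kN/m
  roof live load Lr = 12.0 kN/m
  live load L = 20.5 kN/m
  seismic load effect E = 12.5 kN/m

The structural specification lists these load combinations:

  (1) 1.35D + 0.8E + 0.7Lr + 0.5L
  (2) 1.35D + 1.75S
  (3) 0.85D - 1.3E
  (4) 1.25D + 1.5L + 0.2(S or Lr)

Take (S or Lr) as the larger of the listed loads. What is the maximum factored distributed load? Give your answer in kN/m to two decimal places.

58.40 kN/m

(S or Lr) → Lr = 12.0 kN/m.
(1) 1.35(20.2) + 0.8(12.5) + 0.7(12.0) + 0.5(20.5) = 27.27 + 10.00 + 8.40 + 10.25 = 55.92
(2) 1.35(20.2) + 1.75(6.8) = 27.27 + 11.90 = 39.17
(3) 0.85(20.2) - 1.3(12.5) = 17.17 - 16.25 = 0.92
(4) 1.25(20.2) + 1.5(20.5) + 0.2(12.0) = 25.25 + 30.75 + 2.40 = 58.40
The controlling combination is 4, giving 58.40 kN/m.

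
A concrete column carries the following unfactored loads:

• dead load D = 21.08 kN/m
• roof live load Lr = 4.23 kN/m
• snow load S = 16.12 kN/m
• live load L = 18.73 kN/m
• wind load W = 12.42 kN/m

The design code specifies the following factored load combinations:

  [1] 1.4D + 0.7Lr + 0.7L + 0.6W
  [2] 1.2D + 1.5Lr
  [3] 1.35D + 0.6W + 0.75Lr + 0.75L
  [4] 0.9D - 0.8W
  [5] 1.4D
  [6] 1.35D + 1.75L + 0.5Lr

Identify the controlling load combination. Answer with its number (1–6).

[1] 1.4(21.08) + 0.7(4.23) + 0.7(18.73) + 0.6(12.42) = 53.04
[2] 1.2(21.08) + 1.5(4.23) = 31.64
[3] 1.35(21.08) + 0.6(12.42) + 0.75(4.23) + 0.75(18.73) = 28.46 + 7.45 + 3.17 + 14.05 = 53.13
[4] 0.9(21.08) - 0.8(12.42) = 9.04
[5] 1.4(21.08) = 29.51
[6] 1.35(21.08) + 1.75(18.73) + 0.5(4.23) = 63.35
The largest value is 63.35 kN/m from combination 6.

Combination 6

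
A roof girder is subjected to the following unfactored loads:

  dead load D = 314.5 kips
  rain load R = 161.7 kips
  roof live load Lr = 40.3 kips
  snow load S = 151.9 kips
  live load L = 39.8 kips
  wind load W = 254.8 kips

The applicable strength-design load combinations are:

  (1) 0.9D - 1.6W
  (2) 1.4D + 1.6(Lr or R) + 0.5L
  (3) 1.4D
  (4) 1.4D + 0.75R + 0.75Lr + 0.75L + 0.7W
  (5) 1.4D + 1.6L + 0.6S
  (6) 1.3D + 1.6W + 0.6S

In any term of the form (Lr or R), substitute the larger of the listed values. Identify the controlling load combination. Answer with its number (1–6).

(Lr or R) → R = 161.7 kips.
(1) 0.9(314.5) - 1.6(254.8) = -124.63
(2) 1.4(314.5) + 1.6(161.7) + 0.5(39.8) = 718.92
(3) 1.4(314.5) = 440.30
(4) 1.4(314.5) + 0.75(161.7) + 0.75(40.3) + 0.75(39.8) + 0.7(254.8) = 800.01
(5) 1.4(314.5) + 1.6(39.8) + 0.6(151.9) = 595.12
(6) 1.3(314.5) + 1.6(254.8) + 0.6(151.9) = 907.67
The largest value is 907.67 kips from combination 6.

Combination 6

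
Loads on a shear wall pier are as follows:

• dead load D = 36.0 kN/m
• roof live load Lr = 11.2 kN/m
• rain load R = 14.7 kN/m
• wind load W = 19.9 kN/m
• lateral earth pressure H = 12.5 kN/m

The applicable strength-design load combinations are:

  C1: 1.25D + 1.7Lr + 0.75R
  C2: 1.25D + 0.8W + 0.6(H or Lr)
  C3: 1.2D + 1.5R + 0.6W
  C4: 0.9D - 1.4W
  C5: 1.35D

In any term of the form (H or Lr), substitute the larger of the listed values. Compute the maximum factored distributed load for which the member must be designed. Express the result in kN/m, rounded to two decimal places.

(H or Lr) → H = 12.5 kN/m.
C1: 1.25(36.0) + 1.7(11.2) + 0.75(14.7) = 45.00 + 19.04 + 11.03 = 75.07
C2: 1.25(36.0) + 0.8(19.9) + 0.6(12.5) = 45.00 + 15.92 + 7.50 = 68.42
C3: 1.2(36.0) + 1.5(14.7) + 0.6(19.9) = 43.20 + 22.05 + 11.94 = 77.19
C4: 0.9(36.0) - 1.4(19.9) = 32.40 - 27.86 = 4.54
C5: 1.35(36.0) = 48.60
Combination 3 governs: w_u = 77.19 kN/m.

77.19 kN/m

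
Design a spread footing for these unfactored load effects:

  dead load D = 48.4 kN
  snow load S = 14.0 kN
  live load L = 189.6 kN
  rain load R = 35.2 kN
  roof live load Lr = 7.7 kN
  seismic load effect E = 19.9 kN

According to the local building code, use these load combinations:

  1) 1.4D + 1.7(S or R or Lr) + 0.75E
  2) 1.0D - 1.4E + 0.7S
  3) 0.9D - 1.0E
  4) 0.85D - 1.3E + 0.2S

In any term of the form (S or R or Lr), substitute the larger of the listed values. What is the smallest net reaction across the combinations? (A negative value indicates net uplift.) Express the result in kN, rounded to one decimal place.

18.1 kN

(S or R or Lr) → R = 35.2 kN.
1) 1.4(48.4) + 1.7(35.2) + 0.75(19.9) = 67.8 + 59.8 + 14.9 = 142.5
2) 1.0(48.4) - 1.4(19.9) + 0.7(14.0) = 48.4 - 27.9 + 9.8 = 30.3
3) 0.9(48.4) - 1.0(19.9) = 43.6 - 19.9 = 23.7
4) 0.85(48.4) - 1.3(19.9) + 0.2(14.0) = 18.1
Combination 4 gives the minimum: 18.1 kN.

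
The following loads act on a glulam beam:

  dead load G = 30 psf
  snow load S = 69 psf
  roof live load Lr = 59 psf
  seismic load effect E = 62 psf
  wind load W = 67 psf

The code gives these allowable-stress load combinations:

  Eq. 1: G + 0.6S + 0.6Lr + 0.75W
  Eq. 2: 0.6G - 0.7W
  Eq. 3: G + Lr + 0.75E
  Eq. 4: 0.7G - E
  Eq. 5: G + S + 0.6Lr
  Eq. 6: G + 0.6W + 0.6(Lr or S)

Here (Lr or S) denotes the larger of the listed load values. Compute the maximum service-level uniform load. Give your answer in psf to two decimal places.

(Lr or S) → S = 69 psf.
Eq. 1: 1.0(30) + 0.6(69) + 0.6(59) + 0.75(67) = 30.00 + 41.40 + 35.40 + 50.25 = 157.05
Eq. 2: 0.6(30) - 0.7(67) = 18.00 - 46.90 = -28.90
Eq. 3: 1.0(30) + 1.0(59) + 0.75(62) = 30.00 + 59.00 + 46.50 = 135.50
Eq. 4: 0.7(30) - 1.0(62) = 21.00 - 62.00 = -41.00
Eq. 5: 1.0(30) + 1.0(69) + 0.6(59) = 30.00 + 69.00 + 35.40 = 134.40
Eq. 6: 1.0(30) + 0.6(67) + 0.6(69) = 30.00 + 40.20 + 41.40 = 111.60
The controlling combination is 1, giving 157.05 psf.

157.05 psf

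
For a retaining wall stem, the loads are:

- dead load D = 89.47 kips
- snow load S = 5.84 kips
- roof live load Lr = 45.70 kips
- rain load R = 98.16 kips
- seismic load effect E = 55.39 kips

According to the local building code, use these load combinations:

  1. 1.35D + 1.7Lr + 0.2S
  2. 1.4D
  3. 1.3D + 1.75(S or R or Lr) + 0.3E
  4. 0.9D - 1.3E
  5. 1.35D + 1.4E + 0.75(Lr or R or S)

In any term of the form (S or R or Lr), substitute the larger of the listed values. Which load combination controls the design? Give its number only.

(S or R or Lr) → R = 98.16 kips; (Lr or R or S) → R = 98.16 kips.
1. 1.35(89.47) + 1.7(45.70) + 0.2(5.84) = 120.78 + 77.69 + 1.17 = 199.64
2. 1.4(89.47) = 125.26
3. 1.3(89.47) + 1.75(98.16) + 0.3(55.39) = 116.31 + 171.78 + 16.62 = 304.71
4. 0.9(89.47) - 1.3(55.39) = 8.52
5. 1.35(89.47) + 1.4(55.39) + 0.75(98.16) = 120.78 + 77.55 + 73.62 = 271.95
The largest value is 304.71 kips from combination 3.

Combination 3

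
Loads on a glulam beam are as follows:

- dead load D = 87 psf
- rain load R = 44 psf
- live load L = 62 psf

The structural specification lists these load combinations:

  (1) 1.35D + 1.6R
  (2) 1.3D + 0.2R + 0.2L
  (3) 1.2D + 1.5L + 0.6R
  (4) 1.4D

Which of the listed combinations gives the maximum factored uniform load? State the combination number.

Combination 3

(1) 1.35(87) + 1.6(44) = 117.5 + 70.4 = 187.9
(2) 1.3(87) + 0.2(44) + 0.2(62) = 113.1 + 8.8 + 12.4 = 134.3
(3) 1.2(87) + 1.5(62) + 0.6(44) = 104.4 + 93.0 + 26.4 = 223.8
(4) 1.4(87) = 121.8
The largest value is 223.8 psf from combination 3.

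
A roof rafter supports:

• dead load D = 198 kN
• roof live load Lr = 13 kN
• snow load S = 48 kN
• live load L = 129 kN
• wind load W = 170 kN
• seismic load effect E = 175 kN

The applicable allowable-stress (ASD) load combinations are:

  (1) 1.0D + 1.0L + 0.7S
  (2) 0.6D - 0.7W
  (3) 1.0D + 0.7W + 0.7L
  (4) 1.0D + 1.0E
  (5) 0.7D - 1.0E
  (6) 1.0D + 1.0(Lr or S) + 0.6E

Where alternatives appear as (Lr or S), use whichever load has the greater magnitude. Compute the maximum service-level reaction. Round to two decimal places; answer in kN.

407.30 kN

(Lr or S) → S = 48 kN.
(1) 1.0(198) + 1.0(129) + 0.7(48) = 198.00 + 129.00 + 33.60 = 360.60
(2) 0.6(198) - 0.7(170) = 118.80 - 119.00 = -0.20
(3) 1.0(198) + 0.7(170) + 0.7(129) = 198.00 + 119.00 + 90.30 = 407.30
(4) 1.0(198) + 1.0(175) = 198.00 + 175.00 = 373.00
(5) 0.7(198) - 1.0(175) = 138.60 - 175.00 = -36.40
(6) 1.0(198) + 1.0(48) + 0.6(175) = 198.00 + 48.00 + 105.00 = 351.00
Maximum is from combination 3.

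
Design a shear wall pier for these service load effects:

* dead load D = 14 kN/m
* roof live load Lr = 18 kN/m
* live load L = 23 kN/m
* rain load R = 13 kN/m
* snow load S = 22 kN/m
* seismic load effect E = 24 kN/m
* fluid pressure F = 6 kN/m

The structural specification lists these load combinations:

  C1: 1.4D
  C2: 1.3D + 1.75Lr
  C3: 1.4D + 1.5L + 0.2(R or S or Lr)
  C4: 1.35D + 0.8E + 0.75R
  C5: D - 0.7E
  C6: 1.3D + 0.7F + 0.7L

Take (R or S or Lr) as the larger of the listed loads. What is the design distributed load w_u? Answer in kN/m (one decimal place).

58.5 kN/m

(R or S or Lr) → S = 22 kN/m.
C1: 1.4(14) = 19.6
C2: 1.3(14) + 1.75(18) = 18.2 + 31.5 = 49.7
C3: 1.4(14) + 1.5(23) + 0.2(22) = 19.6 + 34.5 + 4.4 = 58.5
C4: 1.35(14) + 0.8(24) + 0.75(13) = 18.9 + 19.2 + 9.8 = 47.9
C5: 1.0(14) - 0.7(24) = 14.0 - 16.8 = -2.8
C6: 1.3(14) + 0.7(6) + 0.7(23) = 18.2 + 4.2 + 16.1 = 38.5
Combination 3 governs: w_u = 58.5 kN/m.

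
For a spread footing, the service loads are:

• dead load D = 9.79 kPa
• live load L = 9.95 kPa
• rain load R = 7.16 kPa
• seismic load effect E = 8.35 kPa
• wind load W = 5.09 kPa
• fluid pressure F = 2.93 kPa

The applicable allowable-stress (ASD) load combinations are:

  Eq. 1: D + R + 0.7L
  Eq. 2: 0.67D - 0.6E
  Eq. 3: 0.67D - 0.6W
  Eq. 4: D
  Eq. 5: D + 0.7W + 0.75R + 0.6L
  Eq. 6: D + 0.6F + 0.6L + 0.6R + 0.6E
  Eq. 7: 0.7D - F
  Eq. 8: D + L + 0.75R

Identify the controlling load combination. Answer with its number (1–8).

Combination 6

Eq. 1: 1.0(9.79) + 1.0(7.16) + 0.7(9.95) = 9.79 + 7.16 + 6.97 = 23.92
Eq. 2: 0.67(9.79) - 0.6(8.35) = 6.56 - 5.01 = 1.55
Eq. 3: 0.67(9.79) - 0.6(5.09) = 6.56 - 3.05 = 3.51
Eq. 4: 1.0(9.79) = 9.79
Eq. 5: 1.0(9.79) + 0.7(5.09) + 0.75(7.16) + 0.6(9.95) = 9.79 + 3.56 + 5.37 + 5.97 = 24.69
Eq. 6: 1.0(9.79) + 0.6(2.93) + 0.6(9.95) + 0.6(7.16) + 0.6(8.35) = 26.82
Eq. 7: 0.7(9.79) - 1.0(2.93) = 6.85 - 2.93 = 3.92
Eq. 8: 1.0(9.79) + 1.0(9.95) + 0.75(7.16) = 9.79 + 9.95 + 5.37 = 25.11
The largest value is 26.82 kPa from combination 6.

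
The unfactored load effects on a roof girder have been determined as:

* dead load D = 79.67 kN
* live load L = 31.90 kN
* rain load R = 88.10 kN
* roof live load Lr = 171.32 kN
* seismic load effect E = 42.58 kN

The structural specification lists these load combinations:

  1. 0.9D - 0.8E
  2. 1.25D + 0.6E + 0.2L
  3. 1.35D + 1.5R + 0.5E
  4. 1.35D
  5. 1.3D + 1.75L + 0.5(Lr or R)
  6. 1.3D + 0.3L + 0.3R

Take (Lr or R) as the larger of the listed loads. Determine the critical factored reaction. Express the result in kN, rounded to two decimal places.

260.99 kN

(Lr or R) → Lr = 171.32 kN.
1. 0.9(79.67) - 0.8(42.58) = 37.64
2. 1.25(79.67) + 0.6(42.58) + 0.2(31.90) = 131.52
3. 1.35(79.67) + 1.5(88.10) + 0.5(42.58) = 260.99
4. 1.35(79.67) = 107.55
5. 1.3(79.67) + 1.75(31.90) + 0.5(171.32) = 245.06
6. 1.3(79.67) + 0.3(31.90) + 0.3(88.10) = 139.57
Maximum is from combination 3.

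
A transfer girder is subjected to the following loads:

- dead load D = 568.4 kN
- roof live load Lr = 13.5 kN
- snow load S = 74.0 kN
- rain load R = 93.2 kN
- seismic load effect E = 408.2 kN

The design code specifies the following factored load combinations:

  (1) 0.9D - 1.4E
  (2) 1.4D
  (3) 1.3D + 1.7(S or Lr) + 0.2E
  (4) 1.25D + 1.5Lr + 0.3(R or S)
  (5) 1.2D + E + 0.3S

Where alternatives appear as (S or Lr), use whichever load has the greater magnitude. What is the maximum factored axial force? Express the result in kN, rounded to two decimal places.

1112.48 kN

(S or Lr) → S = 74.0 kN; (R or S) → R = 93.2 kN.
(1) 0.9(568.4) - 1.4(408.2) = 511.56 - 571.48 = -59.92
(2) 1.4(568.4) = 795.76
(3) 1.3(568.4) + 1.7(74.0) + 0.2(408.2) = 738.92 + 125.80 + 81.64 = 946.36
(4) 1.25(568.4) + 1.5(13.5) + 0.3(93.2) = 710.50 + 20.25 + 27.96 = 758.71
(5) 1.2(568.4) + 1.0(408.2) + 0.3(74.0) = 682.08 + 408.20 + 22.20 = 1112.48
Maximum is from combination 5.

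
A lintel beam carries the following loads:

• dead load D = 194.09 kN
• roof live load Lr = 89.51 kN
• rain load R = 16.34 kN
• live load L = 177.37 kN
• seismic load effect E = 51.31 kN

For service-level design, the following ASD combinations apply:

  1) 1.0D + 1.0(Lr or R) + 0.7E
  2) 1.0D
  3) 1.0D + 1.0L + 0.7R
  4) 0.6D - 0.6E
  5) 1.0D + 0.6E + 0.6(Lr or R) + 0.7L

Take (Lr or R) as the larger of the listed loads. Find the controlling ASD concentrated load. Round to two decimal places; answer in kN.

(Lr or R) → Lr = 89.51 kN.
1) 1.0(194.09) + 1.0(89.51) + 0.7(51.31) = 319.52
2) 1.0(194.09) = 194.09
3) 1.0(194.09) + 1.0(177.37) + 0.7(16.34) = 382.90
4) 0.6(194.09) - 0.6(51.31) = 85.67
5) 1.0(194.09) + 0.6(51.31) + 0.6(89.51) + 0.7(177.37) = 402.74
Maximum is from combination 5.

402.74 kN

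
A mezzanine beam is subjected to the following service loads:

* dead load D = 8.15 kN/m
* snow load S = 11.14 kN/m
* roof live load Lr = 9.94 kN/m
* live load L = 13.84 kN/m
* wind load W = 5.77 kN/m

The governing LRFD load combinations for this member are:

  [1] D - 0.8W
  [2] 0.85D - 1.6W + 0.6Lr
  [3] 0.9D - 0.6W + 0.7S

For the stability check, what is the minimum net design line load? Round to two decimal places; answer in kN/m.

3.53 kN/m

[1] 1.0(8.15) - 0.8(5.77) = 8.15 - 4.62 = 3.53
[2] 0.85(8.15) - 1.6(5.77) + 0.6(9.94) = 6.93 - 9.23 + 5.96 = 3.66
[3] 0.9(8.15) - 0.6(5.77) + 0.7(11.14) = 11.67
Combination 1 gives the minimum: 3.53 kN/m.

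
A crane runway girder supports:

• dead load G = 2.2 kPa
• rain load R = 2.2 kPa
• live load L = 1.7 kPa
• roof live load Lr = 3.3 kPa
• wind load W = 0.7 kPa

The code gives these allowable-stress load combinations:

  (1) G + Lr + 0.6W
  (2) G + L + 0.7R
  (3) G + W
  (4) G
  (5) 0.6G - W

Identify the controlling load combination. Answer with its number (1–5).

(1) 1.0(2.2) + 1.0(3.3) + 0.6(0.7) = 5.9
(2) 1.0(2.2) + 1.0(1.7) + 0.7(2.2) = 5.4
(3) 1.0(2.2) + 1.0(0.7) = 2.9
(4) 1.0(2.2) = 2.2
(5) 0.6(2.2) - 1.0(0.7) = 0.6
The largest value is 5.9 kPa from combination 1.

Combination 1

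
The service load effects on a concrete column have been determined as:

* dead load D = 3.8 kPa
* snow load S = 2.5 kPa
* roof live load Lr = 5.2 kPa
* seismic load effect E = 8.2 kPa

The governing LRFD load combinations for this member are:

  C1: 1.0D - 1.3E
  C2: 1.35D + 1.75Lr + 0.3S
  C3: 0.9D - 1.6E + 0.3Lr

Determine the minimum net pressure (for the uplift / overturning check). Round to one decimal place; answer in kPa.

C1: 1.0(3.8) - 1.3(8.2) = 3.8 - 10.7 = -6.9
C2: 1.35(3.8) + 1.75(5.2) + 0.3(2.5) = 5.1 + 9.1 + 0.8 = 15.0
C3: 0.9(3.8) - 1.6(8.2) + 0.3(5.2) = 3.4 - 13.1 + 1.6 = -8.1
Combination 3 gives the minimum: -8.1 kPa.

-8.1 kPa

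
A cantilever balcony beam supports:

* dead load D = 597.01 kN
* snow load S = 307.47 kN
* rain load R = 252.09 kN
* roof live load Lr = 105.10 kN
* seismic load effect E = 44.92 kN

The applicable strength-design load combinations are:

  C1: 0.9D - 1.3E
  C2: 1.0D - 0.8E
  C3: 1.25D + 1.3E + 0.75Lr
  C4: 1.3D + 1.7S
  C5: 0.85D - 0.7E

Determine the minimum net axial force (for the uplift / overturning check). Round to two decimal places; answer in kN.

476.01 kN

C1: 0.9(597.01) - 1.3(44.92) = 478.91
C2: 1.0(597.01) - 0.8(44.92) = 561.07
C3: 1.25(597.01) + 1.3(44.92) + 0.75(105.10) = 883.48
C4: 1.3(597.01) + 1.7(307.47) = 1298.81
C5: 0.85(597.01) - 0.7(44.92) = 476.01
Combination 5 gives the minimum: 476.01 kN.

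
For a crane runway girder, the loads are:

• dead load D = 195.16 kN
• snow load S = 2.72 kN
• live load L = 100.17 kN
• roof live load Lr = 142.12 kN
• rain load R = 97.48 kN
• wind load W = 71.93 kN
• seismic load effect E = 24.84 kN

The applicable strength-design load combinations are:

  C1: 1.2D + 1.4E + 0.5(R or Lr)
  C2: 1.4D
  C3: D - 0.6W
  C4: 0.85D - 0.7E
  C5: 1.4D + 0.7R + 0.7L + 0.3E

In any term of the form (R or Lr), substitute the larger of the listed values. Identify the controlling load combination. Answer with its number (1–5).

Combination 5

(R or Lr) → Lr = 142.12 kN.
C1: 1.2(195.16) + 1.4(24.84) + 0.5(142.12) = 340.03
C2: 1.4(195.16) = 273.22
C3: 1.0(195.16) - 0.6(71.93) = 152.00
C4: 0.85(195.16) - 0.7(24.84) = 148.50
C5: 1.4(195.16) + 0.7(97.48) + 0.7(100.17) + 0.3(24.84) = 419.03
The largest value is 419.03 kN from combination 5.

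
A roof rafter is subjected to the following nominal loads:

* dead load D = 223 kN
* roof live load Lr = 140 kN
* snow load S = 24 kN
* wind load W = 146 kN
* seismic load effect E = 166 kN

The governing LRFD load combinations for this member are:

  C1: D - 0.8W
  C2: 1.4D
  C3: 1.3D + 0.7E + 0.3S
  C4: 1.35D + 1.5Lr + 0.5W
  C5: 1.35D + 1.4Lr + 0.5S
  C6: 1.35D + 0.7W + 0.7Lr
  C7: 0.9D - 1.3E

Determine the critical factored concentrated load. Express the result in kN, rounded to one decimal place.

C1: 1.0(223) - 0.8(146) = 223.0 - 116.8 = 106.2
C2: 1.4(223) = 312.2
C3: 1.3(223) + 0.7(166) + 0.3(24) = 289.9 + 116.2 + 7.2 = 413.3
C4: 1.35(223) + 1.5(140) + 0.5(146) = 301.1 + 210.0 + 73.0 = 584.1
C5: 1.35(223) + 1.4(140) + 0.5(24) = 301.1 + 196.0 + 12.0 = 509.1
C6: 1.35(223) + 0.7(146) + 0.7(140) = 301.1 + 102.2 + 98.0 = 501.3
C7: 0.9(223) - 1.3(166) = 200.7 - 215.8 = -15.1
Combination 4 governs: P_u = 584.1 kN.

584.1 kN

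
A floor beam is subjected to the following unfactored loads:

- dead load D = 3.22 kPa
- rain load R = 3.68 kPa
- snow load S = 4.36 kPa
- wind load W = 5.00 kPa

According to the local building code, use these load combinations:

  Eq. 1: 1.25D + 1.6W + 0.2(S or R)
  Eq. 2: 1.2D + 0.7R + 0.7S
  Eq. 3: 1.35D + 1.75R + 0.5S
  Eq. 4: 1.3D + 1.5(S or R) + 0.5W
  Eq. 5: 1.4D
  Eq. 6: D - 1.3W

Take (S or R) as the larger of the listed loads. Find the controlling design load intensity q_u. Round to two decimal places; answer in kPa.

13.23 kPa

(S or R) → S = 4.36 kPa.
Eq. 1: 1.25(3.22) + 1.6(5.00) + 0.2(4.36) = 4.03 + 8.00 + 0.87 = 12.90
Eq. 2: 1.2(3.22) + 0.7(3.68) + 0.7(4.36) = 3.86 + 2.58 + 3.05 = 9.49
Eq. 3: 1.35(3.22) + 1.75(3.68) + 0.5(4.36) = 4.35 + 6.44 + 2.18 = 12.97
Eq. 4: 1.3(3.22) + 1.5(4.36) + 0.5(5.00) = 4.19 + 6.54 + 2.50 = 13.23
Eq. 5: 1.4(3.22) = 4.51
Eq. 6: 1.0(3.22) - 1.3(5.00) = 3.22 - 6.50 = -3.28
Maximum is from combination 4.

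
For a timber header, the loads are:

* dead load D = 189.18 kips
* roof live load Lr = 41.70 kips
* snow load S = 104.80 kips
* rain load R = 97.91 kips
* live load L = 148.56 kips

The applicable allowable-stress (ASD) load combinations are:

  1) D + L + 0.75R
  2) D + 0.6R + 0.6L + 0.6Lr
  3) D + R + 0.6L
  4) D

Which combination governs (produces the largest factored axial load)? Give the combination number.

1) 1.0(189.18) + 1.0(148.56) + 0.75(97.91) = 189.18 + 148.56 + 73.43 = 411.17
2) 1.0(189.18) + 0.6(97.91) + 0.6(148.56) + 0.6(41.70) = 362.08
3) 1.0(189.18) + 1.0(97.91) + 0.6(148.56) = 189.18 + 97.91 + 89.14 = 376.23
4) 1.0(189.18) = 189.18
The largest value is 411.17 kips from combination 1.

Combination 1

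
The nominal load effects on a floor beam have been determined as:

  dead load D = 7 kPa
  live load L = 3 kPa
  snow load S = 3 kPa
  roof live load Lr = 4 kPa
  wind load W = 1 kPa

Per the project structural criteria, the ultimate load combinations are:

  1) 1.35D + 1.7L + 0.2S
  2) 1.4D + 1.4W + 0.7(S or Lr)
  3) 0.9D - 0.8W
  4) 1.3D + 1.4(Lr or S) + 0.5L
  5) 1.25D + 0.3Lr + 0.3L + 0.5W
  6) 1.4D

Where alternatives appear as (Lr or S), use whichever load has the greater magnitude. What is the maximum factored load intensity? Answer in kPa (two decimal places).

(S or Lr) → Lr = 4 kPa; (Lr or S) → Lr = 4 kPa.
1) 1.35(7) + 1.7(3) + 0.2(3) = 9.45 + 5.10 + 0.60 = 15.15
2) 1.4(7) + 1.4(1) + 0.7(4) = 9.80 + 1.40 + 2.80 = 14.00
3) 0.9(7) - 0.8(1) = 6.30 - 0.80 = 5.50
4) 1.3(7) + 1.4(4) + 0.5(3) = 9.10 + 5.60 + 1.50 = 16.20
5) 1.25(7) + 0.3(4) + 0.3(3) + 0.5(1) = 8.75 + 1.20 + 0.90 + 0.50 = 11.35
6) 1.4(7) = 9.80
Maximum is from combination 4.

16.20 kPa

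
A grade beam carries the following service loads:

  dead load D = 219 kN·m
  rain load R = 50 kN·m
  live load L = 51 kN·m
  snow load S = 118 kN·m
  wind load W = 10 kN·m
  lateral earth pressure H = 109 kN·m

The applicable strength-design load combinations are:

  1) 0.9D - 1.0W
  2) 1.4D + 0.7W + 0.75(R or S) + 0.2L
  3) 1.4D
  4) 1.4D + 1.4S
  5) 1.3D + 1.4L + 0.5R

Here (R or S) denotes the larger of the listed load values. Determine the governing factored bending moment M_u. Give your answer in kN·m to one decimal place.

471.8 kN·m

(R or S) → S = 118 kN·m.
1) 0.9(219) - 1.0(10) = 187.1
2) 1.4(219) + 0.7(10) + 0.75(118) + 0.2(51) = 412.3
3) 1.4(219) = 306.6
4) 1.4(219) + 1.4(118) = 471.8
5) 1.3(219) + 1.4(51) + 0.5(50) = 381.1
Maximum is from combination 4.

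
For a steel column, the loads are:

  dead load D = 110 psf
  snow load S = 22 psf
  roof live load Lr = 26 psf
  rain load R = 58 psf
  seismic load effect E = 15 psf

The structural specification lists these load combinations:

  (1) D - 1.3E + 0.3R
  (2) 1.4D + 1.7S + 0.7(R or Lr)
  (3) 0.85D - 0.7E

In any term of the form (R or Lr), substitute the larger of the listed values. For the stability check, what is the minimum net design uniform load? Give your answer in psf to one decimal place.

(R or Lr) → R = 58 psf.
(1) 1.0(110) - 1.3(15) + 0.3(58) = 107.9
(2) 1.4(110) + 1.7(22) + 0.7(58) = 232.0
(3) 0.85(110) - 0.7(15) = 83.0
Combination 3 gives the minimum: 83.0 psf.

83.0 psf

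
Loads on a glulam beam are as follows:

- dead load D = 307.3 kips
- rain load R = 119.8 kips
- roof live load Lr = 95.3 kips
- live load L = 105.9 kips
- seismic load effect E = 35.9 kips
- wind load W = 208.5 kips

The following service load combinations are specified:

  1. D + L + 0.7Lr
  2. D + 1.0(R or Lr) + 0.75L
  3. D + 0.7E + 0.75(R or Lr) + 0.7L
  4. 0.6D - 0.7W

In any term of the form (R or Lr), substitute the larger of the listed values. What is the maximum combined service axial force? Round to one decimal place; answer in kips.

(R or Lr) → R = 119.8 kips.
1. 1.0(307.3) + 1.0(105.9) + 0.7(95.3) = 307.3 + 105.9 + 66.7 = 479.9
2. 1.0(307.3) + 1.0(119.8) + 0.75(105.9) = 307.3 + 119.8 + 79.4 = 506.5
3. 1.0(307.3) + 0.7(35.9) + 0.75(119.8) + 0.7(105.9) = 307.3 + 25.1 + 89.9 + 74.1 = 496.4
4. 0.6(307.3) - 0.7(208.5) = 184.4 - 146.0 = 38.4
Combination 2 governs: P = 506.5 kips.

506.5 kips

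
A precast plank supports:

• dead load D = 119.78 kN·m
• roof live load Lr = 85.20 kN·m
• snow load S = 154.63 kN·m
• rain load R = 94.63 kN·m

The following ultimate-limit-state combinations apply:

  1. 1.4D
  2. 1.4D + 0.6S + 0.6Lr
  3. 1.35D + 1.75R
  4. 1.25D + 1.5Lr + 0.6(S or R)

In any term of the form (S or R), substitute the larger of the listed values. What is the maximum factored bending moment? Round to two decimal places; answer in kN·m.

370.30 kN·m

(S or R) → S = 154.63 kN·m.
1. 1.4(119.78) = 167.69
2. 1.4(119.78) + 0.6(154.63) + 0.6(85.20) = 167.69 + 92.78 + 51.12 = 311.59
3. 1.35(119.78) + 1.75(94.63) = 327.31
4. 1.25(119.78) + 1.5(85.20) + 0.6(154.63) = 370.30
Combination 4 governs: M_u = 370.30 kN·m.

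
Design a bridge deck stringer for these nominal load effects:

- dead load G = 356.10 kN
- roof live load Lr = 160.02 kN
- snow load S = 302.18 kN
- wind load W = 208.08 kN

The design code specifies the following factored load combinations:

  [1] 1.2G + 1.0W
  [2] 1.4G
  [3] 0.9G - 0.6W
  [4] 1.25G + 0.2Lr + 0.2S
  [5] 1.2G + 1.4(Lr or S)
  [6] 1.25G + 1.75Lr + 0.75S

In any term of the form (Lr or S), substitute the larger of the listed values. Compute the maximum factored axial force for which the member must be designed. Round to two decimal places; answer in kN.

951.80 kN

(Lr or S) → S = 302.18 kN.
[1] 1.2(356.10) + 1.0(208.08) = 427.32 + 208.08 = 635.40
[2] 1.4(356.10) = 498.54
[3] 0.9(356.10) - 0.6(208.08) = 320.49 - 124.85 = 195.64
[4] 1.25(356.10) + 0.2(160.02) + 0.2(302.18) = 445.13 + 32.00 + 60.44 = 537.57
[5] 1.2(356.10) + 1.4(302.18) = 427.32 + 423.05 = 850.37
[6] 1.25(356.10) + 1.75(160.02) + 0.75(302.18) = 951.80
Combination 6 governs: N_u = 951.80 kN.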